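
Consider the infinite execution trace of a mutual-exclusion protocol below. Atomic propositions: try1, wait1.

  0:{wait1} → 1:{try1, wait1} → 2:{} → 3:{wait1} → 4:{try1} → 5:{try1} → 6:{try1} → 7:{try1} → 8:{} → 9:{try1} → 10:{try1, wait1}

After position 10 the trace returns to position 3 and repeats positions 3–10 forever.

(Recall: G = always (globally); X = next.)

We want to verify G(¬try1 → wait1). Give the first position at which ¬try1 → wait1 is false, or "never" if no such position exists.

2

Check ¬try1 → wait1 at each position in order: 0 ✓, 1 ✓.
At position 2 the labels are {}, so ¬try1 → wait1 is false there. This is the first violation.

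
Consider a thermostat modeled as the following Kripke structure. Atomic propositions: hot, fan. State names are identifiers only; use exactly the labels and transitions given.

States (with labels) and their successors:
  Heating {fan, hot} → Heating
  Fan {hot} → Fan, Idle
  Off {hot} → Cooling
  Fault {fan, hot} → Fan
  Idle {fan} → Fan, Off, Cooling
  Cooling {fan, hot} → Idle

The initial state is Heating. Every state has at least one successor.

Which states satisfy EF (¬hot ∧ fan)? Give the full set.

{Fan, Off, Fault, Idle, Cooling}

States satisfying ¬hot ∧ fan: {Idle}.
States satisfying EF (¬hot ∧ fan): {Fan, Off, Fault, Idle, Cooling}.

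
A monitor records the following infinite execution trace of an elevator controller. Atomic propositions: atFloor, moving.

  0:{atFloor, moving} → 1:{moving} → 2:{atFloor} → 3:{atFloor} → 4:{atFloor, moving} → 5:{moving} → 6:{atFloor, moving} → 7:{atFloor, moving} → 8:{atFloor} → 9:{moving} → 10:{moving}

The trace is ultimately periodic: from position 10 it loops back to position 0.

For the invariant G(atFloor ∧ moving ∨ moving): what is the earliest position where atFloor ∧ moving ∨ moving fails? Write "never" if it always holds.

2

Check atFloor ∧ moving ∨ moving at each position in order: 0 ✓, 1 ✓.
At position 2 the labels are {atFloor}, so atFloor ∧ moving ∨ moving is false there. This is the first violation.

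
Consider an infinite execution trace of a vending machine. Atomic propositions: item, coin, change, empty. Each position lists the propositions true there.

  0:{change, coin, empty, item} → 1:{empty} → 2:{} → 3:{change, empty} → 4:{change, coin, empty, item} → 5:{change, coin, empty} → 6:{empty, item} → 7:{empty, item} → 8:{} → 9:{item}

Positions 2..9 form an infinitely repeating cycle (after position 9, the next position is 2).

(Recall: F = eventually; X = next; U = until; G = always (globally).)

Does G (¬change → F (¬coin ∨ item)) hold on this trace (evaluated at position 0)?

¬change → F (¬coin ∨ item) holds at every position 0..9, and those are all positions ever visited, so G (¬change → F (¬coin ∨ item)) holds.
Positions where ¬change holds: 1, 2, 6, 7, 8, 9.
Check F (¬coin ∨ item) at each: 1→ok, 2→ok, 6→ok, 7→ok, 8→ok, 9→ok.

Yes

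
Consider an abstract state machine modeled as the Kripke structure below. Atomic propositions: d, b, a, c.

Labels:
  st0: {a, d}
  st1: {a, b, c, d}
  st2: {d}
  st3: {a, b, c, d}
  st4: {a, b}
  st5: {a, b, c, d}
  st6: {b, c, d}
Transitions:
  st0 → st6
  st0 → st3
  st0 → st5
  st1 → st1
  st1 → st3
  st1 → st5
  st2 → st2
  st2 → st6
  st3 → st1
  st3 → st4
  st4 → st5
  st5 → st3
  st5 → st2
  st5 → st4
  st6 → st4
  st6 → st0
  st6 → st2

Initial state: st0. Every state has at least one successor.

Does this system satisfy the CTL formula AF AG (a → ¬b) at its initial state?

States satisfying AG (a → ¬b): ∅.
States satisfying AF AG (a → ¬b): ∅.
There is a path from st0 along which AG (a → ¬b) never holds.
st0 ∉ Sat(AF AG (a → ¬b)).

Violated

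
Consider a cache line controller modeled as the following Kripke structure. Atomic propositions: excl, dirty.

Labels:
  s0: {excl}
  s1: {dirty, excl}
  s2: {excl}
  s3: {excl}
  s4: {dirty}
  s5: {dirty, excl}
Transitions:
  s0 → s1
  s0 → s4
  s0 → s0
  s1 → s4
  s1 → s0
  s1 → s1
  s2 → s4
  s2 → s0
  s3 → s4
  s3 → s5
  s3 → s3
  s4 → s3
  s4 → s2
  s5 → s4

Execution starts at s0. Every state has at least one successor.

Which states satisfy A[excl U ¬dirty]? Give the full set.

{s0, s2, s3}

States satisfying excl: {s0, s1, s2, s3, s5}.
States satisfying ¬dirty: {s0, s2, s3}.
States satisfying A[excl U ¬dirty]: {s0, s2, s3}.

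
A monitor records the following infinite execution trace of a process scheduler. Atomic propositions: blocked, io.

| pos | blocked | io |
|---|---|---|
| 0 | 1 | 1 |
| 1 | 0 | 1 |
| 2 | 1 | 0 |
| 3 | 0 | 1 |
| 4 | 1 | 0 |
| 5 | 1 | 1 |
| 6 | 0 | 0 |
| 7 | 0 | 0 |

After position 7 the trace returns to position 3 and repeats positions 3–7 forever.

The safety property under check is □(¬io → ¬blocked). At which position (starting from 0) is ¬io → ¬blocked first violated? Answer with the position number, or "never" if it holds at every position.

2

Check ¬io → ¬blocked at each position in order: 0 ✓, 1 ✓.
At position 2 the labels are {blocked}, so ¬io → ¬blocked is false there. This is the first violation.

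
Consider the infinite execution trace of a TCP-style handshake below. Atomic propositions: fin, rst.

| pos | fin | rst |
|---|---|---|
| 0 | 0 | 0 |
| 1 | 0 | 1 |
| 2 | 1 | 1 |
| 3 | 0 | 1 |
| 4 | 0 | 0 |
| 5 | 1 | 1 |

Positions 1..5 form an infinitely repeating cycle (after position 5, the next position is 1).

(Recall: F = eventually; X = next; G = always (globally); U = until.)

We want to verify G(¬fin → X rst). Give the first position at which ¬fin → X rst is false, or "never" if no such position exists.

Check ¬fin → X rst at each position in order: 0 ✓, 1 ✓, 2 ✓.
At position 3 the labels are {rst} and the next position 4 has {}, so ¬fin → X rst is false there. This is the first violation.

3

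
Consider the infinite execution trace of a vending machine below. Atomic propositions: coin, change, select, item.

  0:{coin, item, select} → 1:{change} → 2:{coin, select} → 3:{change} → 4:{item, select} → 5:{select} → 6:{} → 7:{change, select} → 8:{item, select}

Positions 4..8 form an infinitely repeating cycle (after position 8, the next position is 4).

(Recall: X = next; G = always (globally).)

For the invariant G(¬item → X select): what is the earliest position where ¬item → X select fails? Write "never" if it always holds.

2

Check ¬item → X select at each position in order: 0 ✓, 1 ✓.
At position 2 the labels are {coin, select} and the next position 3 has {change}, so ¬item → X select is false there. This is the first violation.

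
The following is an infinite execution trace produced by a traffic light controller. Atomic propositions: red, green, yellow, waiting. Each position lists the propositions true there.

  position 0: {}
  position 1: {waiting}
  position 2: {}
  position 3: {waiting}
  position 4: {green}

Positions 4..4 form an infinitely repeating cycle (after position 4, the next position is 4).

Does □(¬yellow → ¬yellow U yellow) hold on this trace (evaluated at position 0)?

¬yellow → ¬yellow U yellow must hold at every position from 0 onward. It fails at position 0, so □(¬yellow → ¬yellow U yellow) is false.
Positions where ¬yellow holds: 0, 1, 2, 3, 4.
Check ¬yellow U yellow at each: 0→fails, 1→fails, 2→fails, 3→fails, 4→fails.

Violated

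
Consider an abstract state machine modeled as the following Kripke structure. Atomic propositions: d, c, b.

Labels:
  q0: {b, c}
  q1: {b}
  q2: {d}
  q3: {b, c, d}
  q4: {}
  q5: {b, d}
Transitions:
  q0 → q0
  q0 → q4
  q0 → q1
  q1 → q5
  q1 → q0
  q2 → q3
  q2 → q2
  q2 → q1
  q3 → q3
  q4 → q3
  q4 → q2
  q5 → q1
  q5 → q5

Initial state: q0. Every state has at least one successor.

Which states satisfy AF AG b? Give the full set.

States satisfying AG b: {q3}.
States satisfying AF AG b: {q3}.

{q3}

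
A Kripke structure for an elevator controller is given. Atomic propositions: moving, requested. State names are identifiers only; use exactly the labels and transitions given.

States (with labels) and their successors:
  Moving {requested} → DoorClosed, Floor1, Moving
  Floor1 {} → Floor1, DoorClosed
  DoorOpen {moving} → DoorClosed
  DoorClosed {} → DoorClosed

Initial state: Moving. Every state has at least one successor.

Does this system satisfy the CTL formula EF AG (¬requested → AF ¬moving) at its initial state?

Satisfied

States satisfying AG (¬requested → AF ¬moving): {Moving, Floor1, DoorOpen, DoorClosed}.
States satisfying EF AG (¬requested → AF ¬moving): {Moving, Floor1, DoorOpen, DoorClosed}.
Some path from Moving reaches a state where AG (¬requested → AF ¬moving) holds.
Moving ∈ Sat(EF AG (¬requested → AF ¬moving)).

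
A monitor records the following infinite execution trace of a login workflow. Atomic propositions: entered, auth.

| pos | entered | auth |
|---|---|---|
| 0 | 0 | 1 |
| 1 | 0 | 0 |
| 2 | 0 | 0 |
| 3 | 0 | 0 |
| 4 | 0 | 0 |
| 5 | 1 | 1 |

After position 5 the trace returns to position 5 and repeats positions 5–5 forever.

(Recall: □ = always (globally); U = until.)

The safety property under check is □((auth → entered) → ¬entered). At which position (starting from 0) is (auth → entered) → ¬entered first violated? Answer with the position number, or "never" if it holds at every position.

Check (auth → entered) → ¬entered at each position in order: 0 ✓, 1 ✓, 2 ✓, 3 ✓, 4 ✓.
At position 5 the labels are {auth, entered}, so (auth → entered) → ¬entered is false there. This is the first violation.

5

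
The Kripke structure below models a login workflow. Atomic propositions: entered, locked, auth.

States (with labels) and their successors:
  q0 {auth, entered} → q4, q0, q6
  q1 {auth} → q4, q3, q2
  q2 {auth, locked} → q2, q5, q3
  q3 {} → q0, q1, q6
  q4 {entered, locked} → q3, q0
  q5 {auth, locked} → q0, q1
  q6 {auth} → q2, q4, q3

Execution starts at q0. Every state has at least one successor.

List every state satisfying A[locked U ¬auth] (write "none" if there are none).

{q3, q4}

States satisfying locked: {q2, q4, q5}.
States satisfying ¬auth: {q3, q4}.
States satisfying A[locked U ¬auth]: {q3, q4}.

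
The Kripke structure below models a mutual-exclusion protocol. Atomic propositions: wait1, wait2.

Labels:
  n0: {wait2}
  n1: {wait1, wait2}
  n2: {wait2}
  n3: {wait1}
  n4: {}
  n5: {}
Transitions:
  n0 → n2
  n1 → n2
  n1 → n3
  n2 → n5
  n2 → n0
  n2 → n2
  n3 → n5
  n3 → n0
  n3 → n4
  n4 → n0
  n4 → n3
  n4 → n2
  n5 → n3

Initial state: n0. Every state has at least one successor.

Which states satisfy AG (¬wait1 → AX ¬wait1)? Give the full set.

none

States satisfying ¬wait1 → AX ¬wait1: {n0, n1, n2, n3}.
States satisfying AG (¬wait1 → AX ¬wait1): ∅.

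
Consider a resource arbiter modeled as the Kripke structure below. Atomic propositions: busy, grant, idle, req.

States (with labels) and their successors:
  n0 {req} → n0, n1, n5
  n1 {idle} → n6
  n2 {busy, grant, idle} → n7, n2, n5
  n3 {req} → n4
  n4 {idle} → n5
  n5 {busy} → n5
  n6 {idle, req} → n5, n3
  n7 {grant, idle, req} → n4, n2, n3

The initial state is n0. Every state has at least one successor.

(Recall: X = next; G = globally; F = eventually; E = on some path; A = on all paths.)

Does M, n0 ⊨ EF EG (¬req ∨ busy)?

Satisfied

States satisfying EG (¬req ∨ busy): {n2, n4, n5}.
States satisfying EF EG (¬req ∨ busy): {n0, n1, n2, n3, n4, n5, n6, n7}.
Some path from n0 reaches a state where EG (¬req ∨ busy) holds.
n0 ∈ Sat(EF EG (¬req ∨ busy)).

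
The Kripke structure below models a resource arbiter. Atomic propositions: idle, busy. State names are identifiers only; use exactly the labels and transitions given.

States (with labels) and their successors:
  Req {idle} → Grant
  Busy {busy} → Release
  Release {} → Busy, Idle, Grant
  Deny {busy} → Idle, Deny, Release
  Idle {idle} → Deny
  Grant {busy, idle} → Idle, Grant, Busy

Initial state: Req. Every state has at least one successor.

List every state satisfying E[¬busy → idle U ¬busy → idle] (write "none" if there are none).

{Req, Busy, Deny, Idle, Grant}

States satisfying ¬busy → idle: {Req, Busy, Deny, Idle, Grant}.
States satisfying E[¬busy → idle U ¬busy → idle]: {Req, Busy, Deny, Idle, Grant}.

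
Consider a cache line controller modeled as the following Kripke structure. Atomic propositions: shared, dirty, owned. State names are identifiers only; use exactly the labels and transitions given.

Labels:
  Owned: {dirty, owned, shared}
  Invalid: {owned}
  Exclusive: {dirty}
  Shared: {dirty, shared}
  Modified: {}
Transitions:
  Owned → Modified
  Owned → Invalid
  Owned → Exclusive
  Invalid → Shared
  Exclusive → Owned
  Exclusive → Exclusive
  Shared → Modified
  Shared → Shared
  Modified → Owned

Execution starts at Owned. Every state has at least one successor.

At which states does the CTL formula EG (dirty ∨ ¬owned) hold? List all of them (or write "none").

{Owned, Exclusive, Shared, Modified}

States satisfying dirty ∨ ¬owned: {Owned, Exclusive, Shared, Modified}.
States satisfying EG (dirty ∨ ¬owned): {Owned, Exclusive, Shared, Modified}.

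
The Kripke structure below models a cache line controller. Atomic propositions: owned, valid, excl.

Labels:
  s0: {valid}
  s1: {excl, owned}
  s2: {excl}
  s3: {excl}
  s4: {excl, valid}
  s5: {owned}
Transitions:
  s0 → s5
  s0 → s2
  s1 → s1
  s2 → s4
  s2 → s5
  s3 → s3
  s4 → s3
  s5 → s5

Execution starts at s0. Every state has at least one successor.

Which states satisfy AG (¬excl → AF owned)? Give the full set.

States satisfying ¬excl → AF owned: {s1, s2, s3, s4, s5}.
States satisfying AG (¬excl → AF owned): {s1, s2, s3, s4, s5}.

{s1, s2, s3, s4, s5}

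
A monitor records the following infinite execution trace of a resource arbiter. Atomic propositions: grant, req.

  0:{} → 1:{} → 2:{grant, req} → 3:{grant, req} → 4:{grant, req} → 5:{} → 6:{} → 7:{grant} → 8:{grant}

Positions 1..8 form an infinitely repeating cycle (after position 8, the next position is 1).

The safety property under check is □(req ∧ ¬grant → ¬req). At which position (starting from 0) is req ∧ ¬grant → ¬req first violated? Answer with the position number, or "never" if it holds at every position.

req ∧ ¬grant → ¬req holds at every position 0..8, and those are all the positions the trace ever visits, so the invariant □(req ∧ ¬grant → ¬req) is never violated.

never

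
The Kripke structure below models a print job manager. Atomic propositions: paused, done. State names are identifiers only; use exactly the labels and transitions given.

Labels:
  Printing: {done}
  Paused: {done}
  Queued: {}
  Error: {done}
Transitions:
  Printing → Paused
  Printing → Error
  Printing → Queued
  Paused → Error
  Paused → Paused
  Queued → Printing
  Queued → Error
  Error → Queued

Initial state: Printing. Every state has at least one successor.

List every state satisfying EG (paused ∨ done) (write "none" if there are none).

{Printing, Paused}

States satisfying paused ∨ done: {Printing, Paused, Error}.
States satisfying EG (paused ∨ done): {Printing, Paused}.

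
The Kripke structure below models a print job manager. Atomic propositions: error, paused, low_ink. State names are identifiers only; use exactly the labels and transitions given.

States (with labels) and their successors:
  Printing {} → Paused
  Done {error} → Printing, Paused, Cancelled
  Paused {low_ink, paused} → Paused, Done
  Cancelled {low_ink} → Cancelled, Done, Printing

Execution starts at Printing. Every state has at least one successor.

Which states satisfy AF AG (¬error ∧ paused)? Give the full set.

States satisfying AG (¬error ∧ paused): ∅.
States satisfying AF AG (¬error ∧ paused): ∅.

none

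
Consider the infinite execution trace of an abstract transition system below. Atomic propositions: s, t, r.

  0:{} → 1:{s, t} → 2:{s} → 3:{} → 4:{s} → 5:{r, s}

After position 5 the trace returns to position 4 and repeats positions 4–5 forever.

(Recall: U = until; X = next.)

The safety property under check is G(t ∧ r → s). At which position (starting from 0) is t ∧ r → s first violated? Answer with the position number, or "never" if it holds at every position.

never

t ∧ r → s holds at every position 0..5, and those are all the positions the trace ever visits, so the invariant G(t ∧ r → s) is never violated.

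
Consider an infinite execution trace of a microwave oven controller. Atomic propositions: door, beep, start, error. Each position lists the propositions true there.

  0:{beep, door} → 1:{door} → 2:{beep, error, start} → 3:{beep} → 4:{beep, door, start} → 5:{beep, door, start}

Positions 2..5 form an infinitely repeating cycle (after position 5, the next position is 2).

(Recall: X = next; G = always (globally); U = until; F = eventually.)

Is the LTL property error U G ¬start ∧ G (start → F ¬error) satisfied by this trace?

Walking from position 0: at position 0, G ¬start has not yet held and error fails, so error U G ¬start is false.
start → F ¬error holds at every position 0..5, and those are all positions ever visited, so G (start → F ¬error) holds.
Positions where start holds: 2, 4, 5.
Check F ¬error at each: 2→ok, 4→ok, 5→ok.
At position 0: error U G ¬start is false; G (start → F ¬error) is true; so error U G ¬start ∧ G (start → F ¬error) is false.

Does not hold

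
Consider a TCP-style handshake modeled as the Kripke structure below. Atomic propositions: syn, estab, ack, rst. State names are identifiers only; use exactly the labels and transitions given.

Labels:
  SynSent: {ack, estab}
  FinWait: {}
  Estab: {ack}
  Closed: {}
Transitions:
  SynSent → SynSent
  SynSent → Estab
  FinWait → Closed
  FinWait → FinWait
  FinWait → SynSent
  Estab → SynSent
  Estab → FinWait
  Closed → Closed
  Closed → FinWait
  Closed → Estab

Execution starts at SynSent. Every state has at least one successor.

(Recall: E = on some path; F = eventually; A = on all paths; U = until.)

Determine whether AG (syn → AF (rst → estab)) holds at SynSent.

Satisfied

States satisfying syn → AF (rst → estab): {SynSent, FinWait, Estab, Closed}.
States satisfying AG (syn → AF (rst → estab)): {SynSent, FinWait, Estab, Closed}.
Every state reachable from SynSent satisfies syn → AF (rst → estab).
SynSent ∈ Sat(AG (syn → AF (rst → estab))).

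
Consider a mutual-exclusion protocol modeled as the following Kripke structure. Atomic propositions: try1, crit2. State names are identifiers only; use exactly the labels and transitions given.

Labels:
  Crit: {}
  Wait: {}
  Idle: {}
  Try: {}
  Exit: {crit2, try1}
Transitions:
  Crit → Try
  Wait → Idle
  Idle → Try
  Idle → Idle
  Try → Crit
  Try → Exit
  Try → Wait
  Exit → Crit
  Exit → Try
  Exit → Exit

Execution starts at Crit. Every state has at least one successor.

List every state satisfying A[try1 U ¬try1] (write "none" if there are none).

States satisfying try1: {Exit}.
States satisfying ¬try1: {Crit, Wait, Idle, Try}.
States satisfying A[try1 U ¬try1]: {Crit, Wait, Idle, Try}.

{Crit, Wait, Idle, Try}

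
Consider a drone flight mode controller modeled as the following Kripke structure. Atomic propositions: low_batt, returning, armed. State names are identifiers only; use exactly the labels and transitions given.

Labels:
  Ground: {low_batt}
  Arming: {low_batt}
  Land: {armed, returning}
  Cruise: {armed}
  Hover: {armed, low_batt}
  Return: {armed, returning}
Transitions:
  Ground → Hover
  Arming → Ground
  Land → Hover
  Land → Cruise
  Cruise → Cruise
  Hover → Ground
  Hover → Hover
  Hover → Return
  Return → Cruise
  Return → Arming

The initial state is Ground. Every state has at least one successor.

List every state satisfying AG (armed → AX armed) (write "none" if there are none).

States satisfying armed → AX armed: {Ground, Arming, Land, Cruise}.
States satisfying AG (armed → AX armed): {Cruise}.

{Cruise}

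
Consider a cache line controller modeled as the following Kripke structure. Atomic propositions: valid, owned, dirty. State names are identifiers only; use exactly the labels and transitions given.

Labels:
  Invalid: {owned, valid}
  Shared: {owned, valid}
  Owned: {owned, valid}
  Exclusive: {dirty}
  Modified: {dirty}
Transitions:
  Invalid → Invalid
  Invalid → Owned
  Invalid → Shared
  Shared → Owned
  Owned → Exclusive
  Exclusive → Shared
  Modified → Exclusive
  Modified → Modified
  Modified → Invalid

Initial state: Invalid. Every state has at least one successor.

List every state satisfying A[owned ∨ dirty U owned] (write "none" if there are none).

{Invalid, Shared, Owned, Exclusive}

States satisfying owned ∨ dirty: {Invalid, Shared, Owned, Exclusive, Modified}.
States satisfying owned: {Invalid, Shared, Owned}.
States satisfying A[owned ∨ dirty U owned]: {Invalid, Shared, Owned, Exclusive}.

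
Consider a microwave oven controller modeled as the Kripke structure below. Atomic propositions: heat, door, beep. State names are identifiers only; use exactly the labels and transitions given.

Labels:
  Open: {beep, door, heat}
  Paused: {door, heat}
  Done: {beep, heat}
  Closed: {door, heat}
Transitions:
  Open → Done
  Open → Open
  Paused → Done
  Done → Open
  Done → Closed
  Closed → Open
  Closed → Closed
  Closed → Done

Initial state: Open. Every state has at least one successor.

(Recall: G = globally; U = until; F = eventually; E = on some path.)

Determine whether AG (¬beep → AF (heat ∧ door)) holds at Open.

Satisfied

States satisfying ¬beep → AF (heat ∧ door): {Open, Paused, Done, Closed}.
States satisfying AG (¬beep → AF (heat ∧ door)): {Open, Paused, Done, Closed}.
Every state reachable from Open satisfies ¬beep → AF (heat ∧ door).
Open ∈ Sat(AG (¬beep → AF (heat ∧ door))).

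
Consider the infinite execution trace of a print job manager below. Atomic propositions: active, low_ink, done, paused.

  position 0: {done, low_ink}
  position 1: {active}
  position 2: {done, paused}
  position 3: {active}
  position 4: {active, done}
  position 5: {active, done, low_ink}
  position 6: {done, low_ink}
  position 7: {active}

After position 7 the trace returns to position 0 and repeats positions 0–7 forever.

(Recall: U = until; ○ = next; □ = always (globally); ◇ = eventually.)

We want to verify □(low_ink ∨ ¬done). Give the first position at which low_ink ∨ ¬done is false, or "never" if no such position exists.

Check low_ink ∨ ¬done at each position in order: 0 ✓, 1 ✓.
At position 2 the labels are {done, paused}, so low_ink ∨ ¬done is false there. This is the first violation.

2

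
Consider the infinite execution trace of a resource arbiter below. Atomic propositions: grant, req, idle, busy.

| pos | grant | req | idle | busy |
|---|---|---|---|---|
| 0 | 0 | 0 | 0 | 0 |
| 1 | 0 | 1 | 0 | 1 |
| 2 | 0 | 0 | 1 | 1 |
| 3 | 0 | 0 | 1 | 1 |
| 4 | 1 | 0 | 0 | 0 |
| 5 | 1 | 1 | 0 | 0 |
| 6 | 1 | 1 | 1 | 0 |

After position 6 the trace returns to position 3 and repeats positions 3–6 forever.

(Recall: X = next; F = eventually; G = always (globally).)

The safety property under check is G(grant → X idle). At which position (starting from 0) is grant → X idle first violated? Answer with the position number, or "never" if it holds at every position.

Check grant → X idle at each position in order: 0 ✓, 1 ✓, 2 ✓, 3 ✓.
At position 4 the labels are {grant} and the next position 5 has {grant, req}, so grant → X idle is false there. This is the first violation.

4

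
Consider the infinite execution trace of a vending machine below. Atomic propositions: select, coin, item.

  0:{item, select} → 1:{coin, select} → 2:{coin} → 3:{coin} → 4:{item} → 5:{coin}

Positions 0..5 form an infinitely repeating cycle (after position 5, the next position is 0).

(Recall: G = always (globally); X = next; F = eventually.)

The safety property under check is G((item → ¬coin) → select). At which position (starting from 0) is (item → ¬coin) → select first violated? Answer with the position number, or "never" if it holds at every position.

2

Check (item → ¬coin) → select at each position in order: 0 ✓, 1 ✓.
At position 2 the labels are {coin}, so (item → ¬coin) → select is false there. This is the first violation.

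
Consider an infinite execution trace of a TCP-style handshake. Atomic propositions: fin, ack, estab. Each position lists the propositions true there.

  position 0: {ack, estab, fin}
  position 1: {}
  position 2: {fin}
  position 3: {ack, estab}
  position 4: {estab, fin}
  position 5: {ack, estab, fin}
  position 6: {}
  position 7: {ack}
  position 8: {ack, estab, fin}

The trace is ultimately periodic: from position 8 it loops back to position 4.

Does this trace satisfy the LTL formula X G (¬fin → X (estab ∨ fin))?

No

The position after 0 is 1; G (¬fin → X (estab ∨ fin)) is false there.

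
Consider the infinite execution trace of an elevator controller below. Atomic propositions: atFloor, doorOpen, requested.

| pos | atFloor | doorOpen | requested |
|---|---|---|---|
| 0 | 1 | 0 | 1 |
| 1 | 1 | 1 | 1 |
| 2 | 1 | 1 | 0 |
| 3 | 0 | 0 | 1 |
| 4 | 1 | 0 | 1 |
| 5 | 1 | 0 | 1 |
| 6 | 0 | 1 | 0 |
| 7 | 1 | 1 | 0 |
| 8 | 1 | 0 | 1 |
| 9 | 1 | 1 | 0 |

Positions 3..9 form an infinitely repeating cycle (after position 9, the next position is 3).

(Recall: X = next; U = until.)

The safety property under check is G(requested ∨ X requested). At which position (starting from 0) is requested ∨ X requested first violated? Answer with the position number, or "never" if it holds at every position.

Check requested ∨ X requested at each position in order: 0 ✓, 1 ✓, 2 ✓, 3 ✓, 4 ✓, 5 ✓.
At position 6 the labels are {doorOpen} and the next position 7 has {atFloor, doorOpen}, so requested ∨ X requested is false there. This is the first violation.

6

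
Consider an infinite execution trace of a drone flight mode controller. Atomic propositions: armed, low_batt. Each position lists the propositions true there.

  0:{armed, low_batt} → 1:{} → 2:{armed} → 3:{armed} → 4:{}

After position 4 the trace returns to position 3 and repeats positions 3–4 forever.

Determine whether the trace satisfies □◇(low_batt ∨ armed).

Holds

◇(low_batt ∨ armed) holds at every position 0..4, and those are all positions ever visited, so □◇(low_batt ∨ armed) holds.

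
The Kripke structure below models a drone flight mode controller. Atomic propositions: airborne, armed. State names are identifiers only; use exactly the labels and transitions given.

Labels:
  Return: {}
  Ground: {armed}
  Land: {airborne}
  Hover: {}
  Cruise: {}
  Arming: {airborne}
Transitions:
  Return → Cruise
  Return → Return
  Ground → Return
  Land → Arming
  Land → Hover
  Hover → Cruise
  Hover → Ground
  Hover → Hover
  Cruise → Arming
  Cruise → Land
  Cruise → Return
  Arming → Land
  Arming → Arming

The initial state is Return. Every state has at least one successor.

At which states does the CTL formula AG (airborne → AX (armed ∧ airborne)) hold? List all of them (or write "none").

States satisfying airborne → AX (armed ∧ airborne): {Return, Ground, Hover, Cruise}.
States satisfying AG (airborne → AX (armed ∧ airborne)): ∅.

none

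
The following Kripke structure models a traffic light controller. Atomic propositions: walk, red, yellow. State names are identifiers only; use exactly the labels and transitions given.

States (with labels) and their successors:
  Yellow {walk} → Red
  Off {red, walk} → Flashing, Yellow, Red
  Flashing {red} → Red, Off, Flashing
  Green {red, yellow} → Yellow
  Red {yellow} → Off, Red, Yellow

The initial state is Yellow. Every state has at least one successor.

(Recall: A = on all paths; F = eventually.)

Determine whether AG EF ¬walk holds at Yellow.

States satisfying EF ¬walk: {Yellow, Off, Flashing, Green, Red}.
States satisfying AG EF ¬walk: {Yellow, Off, Flashing, Green, Red}.
Every state reachable from Yellow satisfies EF ¬walk.
Yellow ∈ Sat(AG EF ¬walk).

Holds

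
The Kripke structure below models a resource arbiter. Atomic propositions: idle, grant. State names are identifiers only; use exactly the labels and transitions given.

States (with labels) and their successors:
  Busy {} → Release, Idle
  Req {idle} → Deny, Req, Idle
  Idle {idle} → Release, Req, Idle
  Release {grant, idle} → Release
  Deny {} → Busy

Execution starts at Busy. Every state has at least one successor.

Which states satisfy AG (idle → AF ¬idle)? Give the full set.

none

States satisfying idle → AF ¬idle: {Busy, Deny}.
States satisfying AG (idle → AF ¬idle): ∅.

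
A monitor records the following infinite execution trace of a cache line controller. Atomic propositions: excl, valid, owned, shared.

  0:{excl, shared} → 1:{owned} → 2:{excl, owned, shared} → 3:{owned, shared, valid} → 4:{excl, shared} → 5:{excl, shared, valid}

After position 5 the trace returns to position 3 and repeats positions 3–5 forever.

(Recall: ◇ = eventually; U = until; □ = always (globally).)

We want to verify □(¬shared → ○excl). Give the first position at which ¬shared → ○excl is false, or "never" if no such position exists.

never

¬shared → ○excl holds at every position 0..5, and those are all the positions the trace ever visits, so the invariant □(¬shared → ○excl) is never violated.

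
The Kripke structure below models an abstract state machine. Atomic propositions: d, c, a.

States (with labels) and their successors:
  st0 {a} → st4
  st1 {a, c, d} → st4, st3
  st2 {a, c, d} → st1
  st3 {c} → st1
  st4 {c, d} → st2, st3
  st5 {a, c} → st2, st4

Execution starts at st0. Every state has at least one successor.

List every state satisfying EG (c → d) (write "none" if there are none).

States satisfying c → d: {st0, st1, st2, st4}.
States satisfying EG (c → d): {st0, st1, st2, st4}.

{st0, st1, st2, st4}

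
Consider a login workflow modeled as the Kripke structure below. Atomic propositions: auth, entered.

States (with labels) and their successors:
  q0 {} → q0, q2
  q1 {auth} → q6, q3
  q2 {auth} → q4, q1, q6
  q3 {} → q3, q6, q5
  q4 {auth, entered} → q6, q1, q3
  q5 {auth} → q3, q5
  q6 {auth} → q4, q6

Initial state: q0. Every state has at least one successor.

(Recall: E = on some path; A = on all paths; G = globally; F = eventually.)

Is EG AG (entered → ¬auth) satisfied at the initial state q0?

States satisfying AG (entered → ¬auth): ∅.
States satisfying EG AG (entered → ¬auth): ∅.
No suitable path/successor from q0 witnesses the formula.
q0 ∉ Sat(EG AG (entered → ¬auth)).

Does not hold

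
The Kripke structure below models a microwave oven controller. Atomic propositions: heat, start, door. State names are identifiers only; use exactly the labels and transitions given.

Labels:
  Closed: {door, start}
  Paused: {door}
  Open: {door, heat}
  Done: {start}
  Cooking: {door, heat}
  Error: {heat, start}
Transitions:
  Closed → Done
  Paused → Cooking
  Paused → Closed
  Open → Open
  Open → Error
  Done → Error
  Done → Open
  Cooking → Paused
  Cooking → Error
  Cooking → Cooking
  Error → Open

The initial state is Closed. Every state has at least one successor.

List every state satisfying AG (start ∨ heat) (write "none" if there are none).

{Closed, Open, Done, Error}

States satisfying start ∨ heat: {Closed, Open, Done, Cooking, Error}.
States satisfying AG (start ∨ heat): {Closed, Open, Done, Error}.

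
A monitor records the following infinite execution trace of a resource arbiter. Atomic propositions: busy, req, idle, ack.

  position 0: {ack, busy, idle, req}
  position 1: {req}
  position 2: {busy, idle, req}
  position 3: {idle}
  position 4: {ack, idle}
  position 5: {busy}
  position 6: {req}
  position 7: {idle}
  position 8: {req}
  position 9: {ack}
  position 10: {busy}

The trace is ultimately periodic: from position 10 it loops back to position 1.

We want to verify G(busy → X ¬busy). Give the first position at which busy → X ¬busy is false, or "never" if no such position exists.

never

busy → X ¬busy holds at every position 0..10, and those are all the positions the trace ever visits, so the invariant G(busy → X ¬busy) is never violated.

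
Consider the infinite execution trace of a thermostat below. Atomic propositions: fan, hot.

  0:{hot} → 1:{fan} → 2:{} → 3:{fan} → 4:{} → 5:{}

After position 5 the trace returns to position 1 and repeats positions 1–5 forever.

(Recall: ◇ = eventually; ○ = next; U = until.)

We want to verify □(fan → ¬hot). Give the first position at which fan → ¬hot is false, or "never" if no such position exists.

never

fan → ¬hot holds at every position 0..5, and those are all the positions the trace ever visits, so the invariant □(fan → ¬hot) is never violated.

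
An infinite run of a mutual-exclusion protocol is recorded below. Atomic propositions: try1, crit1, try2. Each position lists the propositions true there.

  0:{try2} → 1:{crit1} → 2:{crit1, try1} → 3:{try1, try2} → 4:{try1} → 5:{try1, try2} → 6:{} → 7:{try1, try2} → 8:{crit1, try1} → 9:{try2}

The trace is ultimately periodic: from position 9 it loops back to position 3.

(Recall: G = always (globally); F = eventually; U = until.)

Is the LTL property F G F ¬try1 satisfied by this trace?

G F ¬try1 holds at position 0, which is reachable from 0, so F G F ¬try1 holds.

Satisfied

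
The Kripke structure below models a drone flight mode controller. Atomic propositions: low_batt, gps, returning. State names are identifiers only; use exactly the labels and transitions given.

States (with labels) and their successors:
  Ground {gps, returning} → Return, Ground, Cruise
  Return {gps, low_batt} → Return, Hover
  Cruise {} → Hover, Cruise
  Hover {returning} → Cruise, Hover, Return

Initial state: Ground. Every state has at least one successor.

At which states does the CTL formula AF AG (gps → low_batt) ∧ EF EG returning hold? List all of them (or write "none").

States satisfying AG (gps → low_batt): {Return, Cruise, Hover}.
States satisfying AF AG (gps → low_batt): {Return, Cruise, Hover}.
States satisfying EG returning: {Ground, Hover}.
States satisfying EF EG returning: {Ground, Return, Cruise, Hover}.
States satisfying AF AG (gps → low_batt) ∧ EF EG returning: {Return, Cruise, Hover}.

{Return, Cruise, Hover}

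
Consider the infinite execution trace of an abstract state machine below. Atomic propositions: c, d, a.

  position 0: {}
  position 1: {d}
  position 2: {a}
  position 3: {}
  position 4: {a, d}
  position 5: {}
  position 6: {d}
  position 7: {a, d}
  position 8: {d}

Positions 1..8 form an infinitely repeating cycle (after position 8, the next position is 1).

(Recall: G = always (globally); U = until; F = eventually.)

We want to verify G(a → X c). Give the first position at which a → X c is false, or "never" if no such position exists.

2

Check a → X c at each position in order: 0 ✓, 1 ✓.
At position 2 the labels are {a} and the next position 3 has {}, so a → X c is false there. This is the first violation.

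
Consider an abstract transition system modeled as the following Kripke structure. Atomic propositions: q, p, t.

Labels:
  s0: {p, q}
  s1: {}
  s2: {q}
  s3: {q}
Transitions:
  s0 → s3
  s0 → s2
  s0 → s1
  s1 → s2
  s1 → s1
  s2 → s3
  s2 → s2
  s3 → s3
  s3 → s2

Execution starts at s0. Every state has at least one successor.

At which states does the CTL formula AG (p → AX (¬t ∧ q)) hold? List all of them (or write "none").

{s1, s2, s3}

States satisfying p → AX (¬t ∧ q): {s1, s2, s3}.
States satisfying AG (p → AX (¬t ∧ q)): {s1, s2, s3}.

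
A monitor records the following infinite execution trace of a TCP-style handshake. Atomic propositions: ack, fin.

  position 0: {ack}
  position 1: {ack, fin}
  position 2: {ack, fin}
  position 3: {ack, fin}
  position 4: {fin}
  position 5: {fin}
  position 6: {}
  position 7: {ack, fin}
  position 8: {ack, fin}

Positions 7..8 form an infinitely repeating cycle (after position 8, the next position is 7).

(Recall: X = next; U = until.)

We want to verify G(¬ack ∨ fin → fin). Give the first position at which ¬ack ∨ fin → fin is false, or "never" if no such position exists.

6

Check ¬ack ∨ fin → fin at each position in order: 0 ✓, 1 ✓, 2 ✓, 3 ✓, 4 ✓, 5 ✓.
At position 6 the labels are {}, so ¬ack ∨ fin → fin is false there. This is the first violation.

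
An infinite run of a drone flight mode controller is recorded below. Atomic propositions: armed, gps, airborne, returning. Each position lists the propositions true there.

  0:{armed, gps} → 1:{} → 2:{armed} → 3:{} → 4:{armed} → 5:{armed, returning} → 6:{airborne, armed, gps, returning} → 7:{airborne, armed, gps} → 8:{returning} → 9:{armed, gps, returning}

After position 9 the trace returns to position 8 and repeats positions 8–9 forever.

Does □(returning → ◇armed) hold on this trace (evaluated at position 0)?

returning → ◇armed holds at every position 0..9, and those are all positions ever visited, so □(returning → ◇armed) holds.
Positions where returning holds: 5, 6, 8, 9.
Check ◇armed at each: 5→ok, 6→ok, 8→ok, 9→ok.

Holds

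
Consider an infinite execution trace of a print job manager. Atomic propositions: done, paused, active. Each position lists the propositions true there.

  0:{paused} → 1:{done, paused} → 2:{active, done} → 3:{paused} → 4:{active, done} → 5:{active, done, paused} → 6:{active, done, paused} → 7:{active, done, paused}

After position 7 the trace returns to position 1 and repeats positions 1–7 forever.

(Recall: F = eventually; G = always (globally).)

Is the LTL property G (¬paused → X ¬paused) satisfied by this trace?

Violated

¬paused → X ¬paused must hold at every position from 0 onward. It fails at position 2, so G (¬paused → X ¬paused) is false.
Positions where ¬paused holds: 2, 4.
Check X ¬paused at each: 2→fails, 4→fails.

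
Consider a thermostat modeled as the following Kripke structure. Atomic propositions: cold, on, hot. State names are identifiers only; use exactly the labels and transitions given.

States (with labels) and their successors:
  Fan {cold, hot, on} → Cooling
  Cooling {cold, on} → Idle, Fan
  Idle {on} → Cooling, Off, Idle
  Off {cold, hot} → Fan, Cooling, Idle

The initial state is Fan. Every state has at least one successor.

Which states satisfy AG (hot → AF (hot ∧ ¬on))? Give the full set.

none

States satisfying hot → AF (hot ∧ ¬on): {Cooling, Idle, Off}.
States satisfying AG (hot → AF (hot ∧ ¬on)): ∅.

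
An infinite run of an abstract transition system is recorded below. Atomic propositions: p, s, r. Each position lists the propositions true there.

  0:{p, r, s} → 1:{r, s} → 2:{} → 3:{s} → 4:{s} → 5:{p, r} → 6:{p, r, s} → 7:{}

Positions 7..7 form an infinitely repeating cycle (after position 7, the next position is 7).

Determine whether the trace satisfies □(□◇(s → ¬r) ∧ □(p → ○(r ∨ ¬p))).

Satisfied

□◇(s → ¬r) ∧ □(p → ○(r ∨ ¬p)) holds at every position 0..7, and those are all positions ever visited, so □(□◇(s → ¬r) ∧ □(p → ○(r ∨ ¬p))) holds.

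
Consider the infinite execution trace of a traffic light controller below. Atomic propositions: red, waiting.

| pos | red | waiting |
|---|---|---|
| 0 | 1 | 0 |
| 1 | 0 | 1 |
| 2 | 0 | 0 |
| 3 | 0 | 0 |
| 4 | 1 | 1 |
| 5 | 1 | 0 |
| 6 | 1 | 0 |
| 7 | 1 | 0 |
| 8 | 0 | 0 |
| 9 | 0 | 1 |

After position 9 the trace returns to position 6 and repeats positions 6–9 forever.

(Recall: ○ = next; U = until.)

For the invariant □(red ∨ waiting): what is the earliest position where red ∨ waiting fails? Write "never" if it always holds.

Check red ∨ waiting at each position in order: 0 ✓, 1 ✓.
At position 2 the labels are {}, so red ∨ waiting is false there. This is the first violation.

2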